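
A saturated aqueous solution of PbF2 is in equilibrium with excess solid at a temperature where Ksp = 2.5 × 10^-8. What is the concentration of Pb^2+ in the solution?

PbF2(s) <=> Pb^2+ + 2 F^-
Ksp = [Pb^2+][F^-]^2
If s mol/L of PbF2 dissolves, [Pb^2+] = s and [F^-] = 2s.
So Ksp = s × (2s)^2 = 4s^3
Solving, s = (2.5 × 10^-8/4)^(1/3) = 1.84 × 10^-3 M
[Pb^2+] = s = 1.8 x 10^-3 M

[Pb^2+] = 1.8e-3 M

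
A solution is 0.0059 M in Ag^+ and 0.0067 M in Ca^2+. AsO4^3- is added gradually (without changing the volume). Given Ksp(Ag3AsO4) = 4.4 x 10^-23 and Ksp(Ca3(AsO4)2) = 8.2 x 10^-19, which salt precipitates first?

Ag3AsO4

Each salt begins to precipitate when Q = Ksp, i.e. when [AsO4^3-] reaches its threshold.
For Ag3AsO4: 4.4 x 10^-23 = (0.0059)^3 × [AsO4^3-]  ⇒  [AsO4^3-] = 2.1 × 10^-16 M.
For Ca3(AsO4)2: 8.2 x 10^-19 = (0.0067)^3 × [AsO4^3-]^2  ⇒  [AsO4^3-] = 1.7 × 10^-6 M.
The salt with the lower threshold [AsO4^3-] precipitates first: Ag3AsO4.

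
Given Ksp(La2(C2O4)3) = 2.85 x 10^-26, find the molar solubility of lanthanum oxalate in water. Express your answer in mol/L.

s = 3.05e-6 M

La2(C2O4)3(s) ⇌ 2 La^3+(aq) + 3 C2O4^2-(aq)
Ksp = [La^3+]^2[C2O4^2-]^3
If s mol/L of La2(C2O4)3 dissolves, [La^3+] = 2s and [C2O4^2-] = 3s.
So Ksp = (2s)^2 × (3s)^3 = 108s^5
s = (2.85 x 10^-26 / 108)^(1/5) = 3.05 × 10^-6 M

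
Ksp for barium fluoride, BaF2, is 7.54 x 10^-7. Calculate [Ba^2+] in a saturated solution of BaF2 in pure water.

BaF2(s) <=> Ba^2+ + 2 F^-
Ksp = [Ba^2+][F^-]^2
Let s = molar solubility. Then [Ba^2+] = s and [F^-] = 2s.
Ksp = s(2s)^2 = 4s^3
s^3 = 7.54 x 10^-7 / 4, so s = 5.734 x 10^-3 M
[Ba^2+] = s = 5.73 × 10^-3 M

[Ba^2+] = 5.73 × 10^-3 M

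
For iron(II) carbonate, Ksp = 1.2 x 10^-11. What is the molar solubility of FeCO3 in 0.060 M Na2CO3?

FeCO3(s) ⇌ Fe^2+(aq) + CO3^2-(aq)
Ksp = [Fe^2+][CO3^2-]
Let s = moles of FeCO3 that dissolve per litre. [Fe^2+] = s, [CO3^2-] = 0.060 + s ≈ 0.060 (since CO3^2- from Na2CO3 dominates).
Ksp ≈ s × 0.060
s = 2.0 x 10^-10 M
Check: s = 2.0 x 10^-10 ≪ 0.060, so the approximation is valid.

s ≈ 2.0 x 10^-10 M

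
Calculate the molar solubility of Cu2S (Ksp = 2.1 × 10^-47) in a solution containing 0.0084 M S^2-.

s ≈ 2.5 x 10^-23 M

Cu2S(s) ⇌ 2 Cu^+ + S^2-
Ksp = [Cu^+]^2[S^2-]
If s mol/L dissolves here, [Cu^+] = 2s, [S^2-] = 0.0084 + s ≈ 0.0084 (since the S^2- already present dominates).
Ksp ≈ (2s)^2 × 0.0084
s = 2.5 × 10^-23 M
Check: s = 2.5 x 10^-23 ≪ 0.0084, so the approximation is valid.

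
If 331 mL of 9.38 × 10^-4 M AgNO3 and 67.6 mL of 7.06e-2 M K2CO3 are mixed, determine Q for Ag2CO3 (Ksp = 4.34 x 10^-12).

Total volume = 331 + 67.6 = 398.6 mL.
[Ag^+] = 9.38 × 10^-4 × (331/398.6) = 7.789 x 10^-4 M
[CO3^2-] = 7.06 × 10^-2 × (67.6/398.6) = 1.197 × 10^-2 M
Ag2CO3(s) ⇌ 2 Ag^+ + CO3^2-, so Q = [Ag^+]^2[CO3^2-]
Q = (7.789 x 10^-4)^2(1.197 x 10^-2) = 7.26 × 10^-9
Q > Ksp, so Ag2CO3 will precipitate.

7.26 × 10^-9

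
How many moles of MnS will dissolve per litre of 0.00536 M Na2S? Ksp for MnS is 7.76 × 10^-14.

s = 1.45e-11 M

MnS(s) ⇌ Mn^2+(aq) + S^2-(aq)
Ksp = [Mn^2+][S^2-]
Let s = moles of MnS that dissolve per litre. [Mn^2+] = s, [S^2-] = 0.00536 + s ≈ 0.00536 (common-ion effect: S^2- is already 0.00536 M).
Ksp ≈ s × 0.00536
s = 1.45 × 10^-11 M
Check: s = 1.4 × 10^-11 ≪ 0.00536, so the approximation is valid.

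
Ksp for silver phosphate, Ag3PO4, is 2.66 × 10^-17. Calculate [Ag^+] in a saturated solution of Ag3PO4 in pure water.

[Ag^+] = 9.45 × 10^-5 M

Ag3PO4(s) ⇌ 3 Ag^+ + PO4^3-
Ksp = [Ag^+]^3[PO4^3-]
Let s = molar solubility. Then [Ag^+] = 3s and [PO4^3-] = s.
Substituting: Ksp = (3s)^3s = 27s^4
s^4 = 2.66 × 10^-17 / 27, so s = 3.150 × 10^-5 M
[Ag^+] = 3s = 9.45 × 10^-5 M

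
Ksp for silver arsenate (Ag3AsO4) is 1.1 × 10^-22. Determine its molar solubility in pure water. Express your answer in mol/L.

Ag3AsO4(s) ⇌ 3 Ag^+ + AsO4^3-
Ksp = [Ag^+]^3[AsO4^3-]
With molar solubility s: [Ag^+] = 3s, [AsO4^3-] = s.
Substituting: Ksp = (3s)^3s = 27s^4
s = (1.1 × 10^-22 / 27)^(1/4) = 1.4 x 10^-6 M

s = 1.4 x 10^-6 M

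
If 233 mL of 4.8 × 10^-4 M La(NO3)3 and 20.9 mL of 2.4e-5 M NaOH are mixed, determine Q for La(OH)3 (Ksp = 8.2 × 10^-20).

Total volume = 233 + 20.9 = 253.9 mL.
[La^3+] = 4.8 x 10^-4 × (233/253.9) = 4.40 × 10^-4 M
[OH^-] = 2.4 × 10^-5 × (20.9/253.9) = 1.98 × 10^-6 M
La(OH)3(s) <=> La^3+(aq) + 3 OH^-(aq), so Q = [La^3+][OH^-]^3
Q = (4.40 × 10^-4)(1.98 × 10^-6)^3 = 3.4 × 10^-21
Q < Ksp, so no precipitate of La(OH)3 forms.

3.4e-21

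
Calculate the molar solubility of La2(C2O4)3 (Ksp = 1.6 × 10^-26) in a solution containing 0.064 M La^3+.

La2(C2O4)3(s) <=> 2 La^3+(aq) + 3 C2O4^2-(aq)
Ksp = [La^3+]^2[C2O4^2-]^3
Let s = moles of La2(C2O4)3 that dissolve per litre. [La^3+] = 0.064 + 2s ≈ 0.064, [C2O4^2-] = 3s (since the La^3+ already present dominates).
Ksp ≈ (0.064)^2 × (3s)^3
s = 5.2 x 10^-9 M
Check: 2s = 1.0 × 10^-8 ≪ 0.064, so the approximation is valid.

s = 5.2 × 10^-9 M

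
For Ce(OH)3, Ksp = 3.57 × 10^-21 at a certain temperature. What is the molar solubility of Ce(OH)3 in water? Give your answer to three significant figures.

Ce(OH)3(s) <=> Ce^3+ + 3 OH^-
Ksp = [Ce^3+][OH^-]^3
For each mole of Ce(OH)3 that dissolves: [Ce^3+] = s, [OH^-] = 3s.
Substituting: Ksp = s(3s)^3 = 27s^4
Solving, s = (3.57 × 10^-21/27)^(1/4) = 3.39 × 10^-6 M

3.39 × 10^-6 M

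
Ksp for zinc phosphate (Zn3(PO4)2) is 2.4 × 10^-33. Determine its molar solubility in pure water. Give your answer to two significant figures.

1.2 × 10^-7 M

Zn3(PO4)2(s) <=> 3 Zn^2+(aq) + 2 PO4^3-(aq)
Ksp = [Zn^2+]^3[PO4^3-]^2
For each mole of Zn3(PO4)2 that dissolves: [Zn^2+] = 3s, [PO4^3-] = 2s.
Ksp = (3s)^3(2s)^2 = 108s^5
s^5 = 2.4 × 10^-33 / 108, so s = 1.2 x 10^-7 M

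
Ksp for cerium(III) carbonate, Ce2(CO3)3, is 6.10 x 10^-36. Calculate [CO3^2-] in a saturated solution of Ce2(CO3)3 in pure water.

1.07e-7 M

Ce2(CO3)3(s) <=> 2 Ce^3+(aq) + 3 CO3^2-(aq)
Ksp = [Ce^3+]^2[CO3^2-]^3
With molar solubility s: [Ce^3+] = 2s, [CO3^2-] = 3s.
So Ksp = (2s)^2 × (3s)^3 = 108s^5
s = (6.10 x 10^-36 / 108)^(1/5) = 3.551 x 10^-8 M
[CO3^2-] = 3s = 1.07 × 10^-7 M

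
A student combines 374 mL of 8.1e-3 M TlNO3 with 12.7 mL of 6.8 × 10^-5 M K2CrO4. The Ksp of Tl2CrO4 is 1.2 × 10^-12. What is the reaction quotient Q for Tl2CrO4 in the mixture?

1.4 × 10^-10

Total volume = 374 + 12.7 = 386.7 mL.
[Tl^+] = 8.1 × 10^-3 × (374/386.7) = 7.83 × 10^-3 M
[CrO4^2-] = 6.8 × 10^-5 × (12.7/386.7) = 2.23 × 10^-6 M
Tl2CrO4(s) ⇌ 2 Tl^+(aq) + CrO4^2-(aq), so Q = [Tl^+]^2[CrO4^2-]
Q = (7.83 × 10^-3)^2(2.23 x 10^-6) = 1.4 x 10^-10
Q > Ksp, so Tl2CrO4 will precipitate.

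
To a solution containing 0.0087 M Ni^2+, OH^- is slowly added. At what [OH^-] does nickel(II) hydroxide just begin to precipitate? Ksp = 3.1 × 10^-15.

Ni(OH)2(s) ⇌ Ni^2+(aq) + 2 OH^-(aq)
Ksp = [Ni^2+][OH^-]^2
Precipitation begins when Q = Ksp. With [Ni^2+] = 0.0087 M:
3.1 × 10^-15 = (0.0087) × [OH^-]^2
[OH^-] = (3.1 × 10^-15 / 8.7 × 10^-3)^(1/2) = 6.0 x 10^-7 M

[OH^-] = 6.0e-7 M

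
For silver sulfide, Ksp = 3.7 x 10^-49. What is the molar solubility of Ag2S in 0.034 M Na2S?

s ≈ 1.6 × 10^-24 M

Ag2S(s) ⇌ 2 Ag^+ + S^2-
Ksp = [Ag^+]^2[S^2-]
If s mol/L dissolves here, [Ag^+] = 2s, [S^2-] = 0.034 + s ≈ 0.034 (Ksp is small, so little additional dissolves).
Ksp ≈ (2s)^2 × 0.034
s = 1.6 × 10^-24 M
Check: s = 1.6 × 10^-24 ≪ 0.034, so the approximation is valid.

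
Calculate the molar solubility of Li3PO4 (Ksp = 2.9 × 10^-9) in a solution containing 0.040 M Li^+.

s = 4.5 × 10^-5 M

Li3PO4(s) ⇌ 3 Li^+ + PO4^3-
Ksp = [Li^+]^3[PO4^3-]
Let s be the molar solubility in this solution. [Li^+] = 0.040 + 3s ≈ 0.040, [PO4^3-] = s (since the Li^+ already present dominates).
Ksp ≈ (0.040)^3 × s
s = 4.5 x 10^-5 M
Check: 3s = 1.4 × 10^-4 ≪ 0.040, so the approximation is valid.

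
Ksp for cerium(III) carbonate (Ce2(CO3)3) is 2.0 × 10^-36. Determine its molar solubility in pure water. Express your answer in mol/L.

Ce2(CO3)3(s) <=> 2 Ce^3+(aq) + 3 CO3^2-(aq)
Ksp = [Ce^3+]^2[CO3^2-]^3
If s mol/L of Ce2(CO3)3 dissolves, [Ce^3+] = 2s and [CO3^2-] = 3s.
Ksp = (2s)^2(3s)^3 = 108s^5
s = (2.0 × 10^-36 / 108)^(1/5) = 2.8 x 10^-8 M

s ≈ 2.8e-8 M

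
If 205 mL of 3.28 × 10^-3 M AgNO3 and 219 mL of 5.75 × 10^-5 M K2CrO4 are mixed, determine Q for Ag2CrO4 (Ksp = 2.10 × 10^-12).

Total volume = 205 + 219 = 424 mL.
[Ag^+] = 3.28 × 10^-3 × (205/424) = 1.586 × 10^-3 M
[CrO4^2-] = 5.75 x 10^-5 × (219/424) = 2.970 × 10^-5 M
Ag2CrO4(s) ⇌ 2 Ag^+ + CrO4^2-, so Q = [Ag^+]^2[CrO4^2-]
Q = (1.586 × 10^-3)^2(2.970 × 10^-5) = 7.47 × 10^-11
Q > Ksp, so Ag2CrO4 will precipitate.

Q = 7.47 × 10^-11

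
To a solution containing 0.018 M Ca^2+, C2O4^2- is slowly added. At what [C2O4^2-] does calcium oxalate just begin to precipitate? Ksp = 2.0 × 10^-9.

CaC2O4(s) ⇌ Ca^2+(aq) + C2O4^2-(aq)
Ksp = [Ca^2+][C2O4^2-]
Precipitation begins when Q = Ksp. With [Ca^2+] = 0.018 M:
2.0 × 10^-9 = (0.018) × [C2O4^2-]
[C2O4^2-] = (2.0 × 10^-9 / 1.8 x 10^-2) = 1.1 × 10^-7 M

[C2O4^2-] ≈ 1.1 x 10^-7 M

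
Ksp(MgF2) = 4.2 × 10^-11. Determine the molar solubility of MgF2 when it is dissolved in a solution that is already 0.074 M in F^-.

MgF2(s) <=> Mg^2+ + 2 F^-
Ksp = [Mg^2+][F^-]^2
If s mol/L dissolves here, [Mg^2+] = s, [F^-] = 0.074 + 2s ≈ 0.074 (Ksp is small, so little additional dissolves).
Ksp ≈ s × (0.074)^2
s = 7.7 x 10^-9 M
Check: 2s = 1.5 × 10^-8 ≪ 0.074, so the approximation is valid.

7.7 x 10^-9 M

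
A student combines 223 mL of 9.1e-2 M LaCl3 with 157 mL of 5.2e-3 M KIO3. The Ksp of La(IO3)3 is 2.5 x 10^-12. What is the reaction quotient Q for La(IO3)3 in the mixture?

Total volume = 223 + 157 = 380 mL.
[La^3+] = 9.1 × 10^-2 × (223/380) = 5.34 × 10^-2 M
[IO3^-] = 5.2 × 10^-3 × (157/380) = 2.15 × 10^-3 M
La(IO3)3(s) ⇌ La^3+ + 3 IO3^-, so Q = [La^3+][IO3^-]^3
Q = (5.34 × 10^-2)(2.15 × 10^-3)^3 = 5.3 × 10^-10
Q > Ksp, so La(IO3)3 will precipitate.

Q = 5.3e-10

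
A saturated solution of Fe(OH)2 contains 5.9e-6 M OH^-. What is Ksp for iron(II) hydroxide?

Ksp ≈ 1.0 × 10^-16

Fe(OH)2(s) ⇌ Fe^2+(aq) + 2 OH^-(aq)
Stoichiometry gives [Fe^2+] = (1/2)[OH^-] = 2.95 x 10^-6 M.
Ksp = [Fe^2+][OH^-]^2
Ksp = 2.95 x 10^-6 × (5.9 × 10^-6)^2 = 1.0 × 10^-16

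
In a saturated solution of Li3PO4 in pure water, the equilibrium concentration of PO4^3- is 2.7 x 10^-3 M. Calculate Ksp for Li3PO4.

Ksp ≈ 1.4 × 10^-9

Li3PO4(s) <=> 3 Li^+ + PO4^3-
Stoichiometry gives [Li^+] = (3/1)[PO4^3-] = 8.10 × 10^-3 M.
Ksp = [Li^+]^3[PO4^3-]
Ksp = (8.10 × 10^-3)^3 × 2.7 × 10^-3 = 1.4 × 10^-9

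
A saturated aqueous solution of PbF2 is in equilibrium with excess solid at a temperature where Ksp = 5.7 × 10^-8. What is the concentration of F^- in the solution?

PbF2(s) <=> Pb^2+ + 2 F^-
Ksp = [Pb^2+][F^-]^2
With molar solubility s: [Pb^2+] = s, [F^-] = 2s.
Substituting: Ksp = s(2s)^2 = 4s^3
s = (5.7 × 10^-8 / 4)^(1/3) = 2.42 × 10^-3 M
[F^-] = 2s = 4.8 x 10^-3 M

[F^-] ≈ 4.8 × 10^-3 M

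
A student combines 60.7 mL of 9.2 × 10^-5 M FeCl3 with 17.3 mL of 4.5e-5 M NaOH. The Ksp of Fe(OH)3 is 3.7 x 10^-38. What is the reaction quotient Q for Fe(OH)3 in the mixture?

Q ≈ 7.1 × 10^-20

Total volume = 60.7 + 17.3 = 78 mL.
[Fe^3+] = 9.2 × 10^-5 × (60.7/78) = 7.16 × 10^-5 M
[OH^-] = 4.5 × 10^-5 × (17.3/78) = 9.98 x 10^-6 M
Fe(OH)3(s) <=> Fe^3+(aq) + 3 OH^-(aq), so Q = [Fe^3+][OH^-]^3
Q = (7.16 × 10^-5)(9.98 × 10^-6)^3 = 7.1 × 10^-20
Q > Ksp, so Fe(OH)3 will precipitate.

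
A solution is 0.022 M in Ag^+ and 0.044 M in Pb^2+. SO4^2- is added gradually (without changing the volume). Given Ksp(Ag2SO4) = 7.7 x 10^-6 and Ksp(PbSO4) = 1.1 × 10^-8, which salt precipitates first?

Precipitation of each salt starts when its ion product equals its Ksp.
For Ag2SO4: 7.7 x 10^-6 = (0.022)^2 × [SO4^2-]  ⇒  [SO4^2-] = 1.6 × 10^-2 M.
For PbSO4: 1.1 × 10^-8 = 0.044 × [SO4^2-]  ⇒  [SO4^2-] = 2.5 x 10^-7 M.
The salt with the lower threshold [SO4^2-] precipitates first: PbSO4.

PbSO4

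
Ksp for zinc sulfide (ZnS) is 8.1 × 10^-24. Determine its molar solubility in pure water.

2.8 x 10^-12 M

ZnS(s) ⇌ Zn^2+ + S^2-
Ksp = [Zn^2+][S^2-]
With molar solubility s: [Zn^2+] = s, [S^2-] = s.
Ksp = s^2
s = √(8.1 × 10^-24) = 2.8 x 10^-12 M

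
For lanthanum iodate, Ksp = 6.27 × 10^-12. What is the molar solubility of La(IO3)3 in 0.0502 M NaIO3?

4.96 x 10^-8 M

La(IO3)3(s) ⇌ La^3+(aq) + 3 IO3^-(aq)
Ksp = [La^3+][IO3^-]^3
If s mol/L dissolves here, [La^3+] = s, [IO3^-] = 0.0502 + 3s ≈ 0.0502 (since IO3^- from NaIO3 dominates).
Ksp ≈ s × (0.0502)^3
s = 4.96 x 10^-8 M
Check: 3s = 1.5 × 10^-7 ≪ 0.0502, so the approximation is valid.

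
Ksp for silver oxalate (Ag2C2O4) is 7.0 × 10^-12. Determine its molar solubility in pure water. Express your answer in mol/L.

Ag2C2O4(s) ⇌ 2 Ag^+(aq) + C2O4^2-(aq)
Ksp = [Ag^+]^2[C2O4^2-]
For each mole of Ag2C2O4 that dissolves: [Ag^+] = 2s, [C2O4^2-] = s.
So Ksp = (2s)^2 × s = 4s^3
Solving, s = (7.0 × 10^-12/4)^(1/3) = 1.2 × 10^-4 M

s = 1.2e-4 M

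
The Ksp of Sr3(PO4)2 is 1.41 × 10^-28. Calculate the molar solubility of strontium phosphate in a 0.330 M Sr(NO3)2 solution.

3.13 x 10^-14 M

Sr3(PO4)2(s) <=> 3 Sr^2+ + 2 PO4^3-
Ksp = [Sr^2+]^3[PO4^3-]^2
Let s be the molar solubility in this solution. [Sr^2+] = 0.330 + 3s ≈ 0.330, [PO4^3-] = 2s (Ksp is small, so little additional dissolves).
Ksp ≈ (0.330)^3 × (2s)^2
s = 3.13 × 10^-14 M
Check: 3s = 9.4 x 10^-14 ≪ 0.330, so the approximation is valid.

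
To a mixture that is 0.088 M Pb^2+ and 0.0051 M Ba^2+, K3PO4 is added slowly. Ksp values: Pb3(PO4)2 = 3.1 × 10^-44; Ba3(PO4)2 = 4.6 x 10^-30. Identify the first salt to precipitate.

Precipitation of each salt starts when its ion product equals its Ksp.
For Pb3(PO4)2: 3.1 × 10^-44 = (0.088)^3 × [PO4^3-]^2  ⇒  [PO4^3-] = 6.7 x 10^-21 M.
For Ba3(PO4)2: 4.6 x 10^-30 = (0.0051)^3 × [PO4^3-]^2  ⇒  [PO4^3-] = 5.9 × 10^-12 M.
The salt with the lower threshold [PO4^3-] precipitates first: Pb3(PO4)2.

Pb3(PO4)2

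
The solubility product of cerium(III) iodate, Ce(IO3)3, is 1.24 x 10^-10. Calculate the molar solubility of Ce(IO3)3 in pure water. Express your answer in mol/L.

1.46 × 10^-3 M

Ce(IO3)3(s) ⇌ Ce^3+(aq) + 3 IO3^-(aq)
Ksp = [Ce^3+][IO3^-]^3
With molar solubility s: [Ce^3+] = s, [IO3^-] = 3s.
Substituting: Ksp = s(3s)^3 = 27s^4
s^4 = 1.24 x 10^-10 / 27, so s = 1.46 × 10^-3 M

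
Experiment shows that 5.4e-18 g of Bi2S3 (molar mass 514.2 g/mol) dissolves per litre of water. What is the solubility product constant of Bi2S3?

Ksp ≈ 1.4 × 10^-98

Molar solubility s = (5.4 x 10^-18 g/L) / (514.2 g/mol) = 1.05 × 10^-20 M.
Bi2S3(s) <=> 2 Bi^3+ + 3 S^2-
Let s = molar solubility. Then [Bi^3+] = 2s and [S^2-] = 3s.
Ksp = [Bi^3+]^2[S^2-]^3
Ksp = (2s)^2(3s)^3 = 108s^5
With s = 1.05 × 10^-20: Ksp = 1.4 x 10^-98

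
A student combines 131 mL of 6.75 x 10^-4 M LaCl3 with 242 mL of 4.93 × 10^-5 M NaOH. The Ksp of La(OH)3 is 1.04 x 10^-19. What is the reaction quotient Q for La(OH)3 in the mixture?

Total volume = 131 + 242 = 373 mL.
[La^3+] = 6.75 × 10^-4 × (131/373) = 2.371 × 10^-4 M
[OH^-] = 4.93 × 10^-5 × (242/373) = 3.199 × 10^-5 M
La(OH)3(s) ⇌ La^3+ + 3 OH^-, so Q = [La^3+][OH^-]^3
Q = (2.371 x 10^-4)(3.199 x 10^-5)^3 = 7.76 x 10^-18
Q > Ksp, so La(OH)3 will precipitate.

7.76e-18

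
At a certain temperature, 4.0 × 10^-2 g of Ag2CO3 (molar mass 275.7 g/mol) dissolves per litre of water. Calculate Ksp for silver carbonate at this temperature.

Molar solubility s = (4.0 × 10^-2 g/L) / (275.7 g/mol) = 1.45 × 10^-4 M.
Ag2CO3(s) <=> 2 Ag^+(aq) + CO3^2-(aq)
If s mol/L of Ag2CO3 dissolves, [Ag^+] = 2s and [CO3^2-] = s.
Ksp = [Ag^+]^2[CO3^2-]
Substituting: Ksp = (2s)^2s = 4s^3
Ksp = 4 × (1.45 × 10^-4)^3 = 1.2 × 10^-11

Ksp = 1.2 x 10^-11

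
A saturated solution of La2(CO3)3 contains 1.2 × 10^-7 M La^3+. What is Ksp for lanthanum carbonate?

Ksp = 8.4 x 10^-35

La2(CO3)3(s) ⇌ 2 La^3+ + 3 CO3^2-
Stoichiometry gives [CO3^2-] = (3/2)[La^3+] = 1.80 x 10^-7 M.
Ksp = [La^3+]^2[CO3^2-]^3
Ksp = (1.2 x 10^-7)^2 × (1.80 x 10^-7)^3 = 8.4 x 10^-35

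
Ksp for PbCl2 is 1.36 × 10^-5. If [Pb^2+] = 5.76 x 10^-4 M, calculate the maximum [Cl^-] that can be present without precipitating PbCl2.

[Cl^-] = 1.54 x 10^-1 M

PbCl2(s) <=> Pb^2+ + 2 Cl^-
Ksp = [Pb^2+][Cl^-]^2
Precipitation begins when Q = Ksp. With [Pb^2+] = 5.76 x 10^-4 M:
1.36 × 10^-5 = (5.76 x 10^-4) × [Cl^-]^2
[Cl^-] = (1.36 × 10^-5 / 5.76 x 10^-4)^(1/2) = 1.54 × 10^-1 M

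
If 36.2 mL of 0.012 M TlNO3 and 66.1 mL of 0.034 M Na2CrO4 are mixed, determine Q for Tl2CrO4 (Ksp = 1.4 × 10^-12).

4.0e-7

Total volume = 36.2 + 66.1 = 102.3 mL.
[Tl^+] = 1.2 x 10^-2 × (36.2/102.3) = 4.25 x 10^-3 M
[CrO4^2-] = 3.4 x 10^-2 × (66.1/102.3) = 2.20 × 10^-2 M
Tl2CrO4(s) <=> 2 Tl^+ + CrO4^2-, so Q = [Tl^+]^2[CrO4^2-]
Q = (4.25 × 10^-3)^2(2.20 x 10^-2) = 4.0 × 10^-7
Q > Ksp, so Tl2CrO4 will precipitate.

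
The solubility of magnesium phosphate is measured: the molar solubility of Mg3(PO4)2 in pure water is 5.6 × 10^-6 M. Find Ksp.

Ksp = 5.9 × 10^-25

Mg3(PO4)2(s) ⇌ 3 Mg^2+(aq) + 2 PO4^3-(aq)
For each mole of Mg3(PO4)2 that dissolves: [Mg^2+] = 3s, [PO4^3-] = 2s.
Ksp = [Mg^2+]^3[PO4^3-]^2
Ksp = (3s)^3(2s)^2 = 108s^5
With s = 5.6 × 10^-6: Ksp = 5.9 × 10^-25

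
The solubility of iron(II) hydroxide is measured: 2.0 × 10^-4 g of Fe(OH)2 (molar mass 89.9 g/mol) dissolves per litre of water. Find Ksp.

Molar solubility s = (2.0 × 10^-4 g/L) / (89.9 g/mol) = 2.22 × 10^-6 M.
Fe(OH)2(s) <=> Fe^2+(aq) + 2 OH^-(aq)
If s mol/L of Fe(OH)2 dissolves, [Fe^2+] = s and [OH^-] = 2s.
Ksp = [Fe^2+][OH^-]^2
Ksp = s(2s)^2 = 4s^3
Ksp = 4 × (2.22 × 10^-6)^3 = 4.4 × 10^-17

Ksp ≈ 4.4 × 10^-17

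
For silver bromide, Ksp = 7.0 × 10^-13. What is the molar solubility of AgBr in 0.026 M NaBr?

AgBr(s) ⇌ Ag^+ + Br^-
Ksp = [Ag^+][Br^-]
Let s = moles of AgBr that dissolve per litre. [Ag^+] = s, [Br^-] = 0.026 + s ≈ 0.026 (Ksp is small, so little additional dissolves).
Ksp ≈ s × 0.026
s = 2.7 × 10^-11 M
Check: s = 2.7 × 10^-11 ≪ 0.026, so the approximation is valid.

s ≈ 2.7 × 10^-11 M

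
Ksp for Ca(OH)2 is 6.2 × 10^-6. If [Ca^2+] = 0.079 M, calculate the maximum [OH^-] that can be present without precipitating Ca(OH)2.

[OH^-] = 8.9 × 10^-3 M

Ca(OH)2(s) ⇌ Ca^2+ + 2 OH^-
Ksp = [Ca^2+][OH^-]^2
Precipitation begins when Q = Ksp. With [Ca^2+] = 0.079 M:
6.2 × 10^-6 = (0.079) × [OH^-]^2
[OH^-] = (6.2 × 10^-6 / 7.9 × 10^-2)^(1/2) = 8.9 × 10^-3 M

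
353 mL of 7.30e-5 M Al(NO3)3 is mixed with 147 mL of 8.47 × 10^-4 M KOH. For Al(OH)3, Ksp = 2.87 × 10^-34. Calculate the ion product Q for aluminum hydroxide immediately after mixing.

Total volume = 353 + 147 = 500 mL.
[Al^3+] = 7.30 × 10^-5 × (353/500) = 5.154 × 10^-5 M
[OH^-] = 8.47 x 10^-4 × (147/500) = 2.490 x 10^-4 M
Al(OH)3(s) ⇌ Al^3+(aq) + 3 OH^-(aq), so Q = [Al^3+][OH^-]^3
Q = (5.154 × 10^-5)(2.490 × 10^-4)^3 = 7.96 x 10^-16
Q > Ksp, so Al(OH)3 will precipitate.

Q = 7.96 × 10^-16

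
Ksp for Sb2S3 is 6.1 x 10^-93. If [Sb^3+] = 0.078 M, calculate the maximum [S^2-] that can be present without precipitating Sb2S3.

[S^2-] ≈ 1.0 x 10^-30 M

Sb2S3(s) <=> 2 Sb^3+(aq) + 3 S^2-(aq)
Ksp = [Sb^3+]^2[S^2-]^3
Precipitation begins when Q = Ksp. With [Sb^3+] = 0.078 M:
6.1 x 10^-93 = (0.078)^2 × [S^2-]^3
[S^2-] = (6.1 x 10^-93 / 6.08 x 10^-3)^(1/3) = 1.0 × 10^-30 M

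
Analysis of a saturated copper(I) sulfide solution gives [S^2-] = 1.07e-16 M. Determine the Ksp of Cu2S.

Ksp = 4.90e-48

Cu2S(s) <=> 2 Cu^+ + S^2-
Stoichiometry gives [Cu^+] = (2/1)[S^2-] = 2.140 × 10^-16 M.
Ksp = [Cu^+]^2[S^2-]
Ksp = (2.140 × 10^-16)^2 × 1.07 × 10^-16 = 4.90 x 10^-48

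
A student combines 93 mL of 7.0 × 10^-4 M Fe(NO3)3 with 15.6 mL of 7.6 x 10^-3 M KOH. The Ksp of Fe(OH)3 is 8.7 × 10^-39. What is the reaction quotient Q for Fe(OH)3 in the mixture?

Total volume = 93 + 15.6 = 108.6 mL.
[Fe^3+] = 7.0 x 10^-4 × (93/108.6) = 5.99 × 10^-4 M
[OH^-] = 7.6 × 10^-3 × (15.6/108.6) = 1.09 × 10^-3 M
Fe(OH)3(s) <=> Fe^3+ + 3 OH^-, so Q = [Fe^3+][OH^-]^3
Q = (5.99 × 10^-4)(1.09 × 10^-3)^3 = 7.8 × 10^-13
Q > Ksp, so Fe(OH)3 will precipitate.

Q ≈ 7.8 × 10^-13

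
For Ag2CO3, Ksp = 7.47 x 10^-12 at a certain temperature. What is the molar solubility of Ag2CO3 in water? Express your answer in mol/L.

1.23e-4 M

Ag2CO3(s) ⇌ 2 Ag^+(aq) + CO3^2-(aq)
Ksp = [Ag^+]^2[CO3^2-]
If s mol/L of Ag2CO3 dissolves, [Ag^+] = 2s and [CO3^2-] = s.
Substituting: Ksp = (2s)^2s = 4s^3
s^3 = 7.47 x 10^-12 / 4, so s = 1.23 x 10^-4 M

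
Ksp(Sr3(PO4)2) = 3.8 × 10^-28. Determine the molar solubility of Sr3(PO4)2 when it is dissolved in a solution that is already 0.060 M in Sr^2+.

s = 6.6 x 10^-13 M

Sr3(PO4)2(s) ⇌ 3 Sr^2+(aq) + 2 PO4^3-(aq)
Ksp = [Sr^2+]^3[PO4^3-]^2
Let s be the molar solubility in this solution. [Sr^2+] = 0.060 + 3s ≈ 0.060, [PO4^3-] = 2s (common-ion effect: Sr^2+ is already 0.060 M).
Ksp ≈ (0.060)^3 × (2s)^2
s = 6.6 x 10^-13 M
Check: 3s = 2.0 × 10^-12 ≪ 0.060, so the approximation is valid.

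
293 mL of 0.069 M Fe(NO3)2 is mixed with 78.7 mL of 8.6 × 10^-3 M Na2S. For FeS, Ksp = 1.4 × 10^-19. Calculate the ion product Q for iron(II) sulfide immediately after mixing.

Total volume = 293 + 78.7 = 371.7 mL.
[Fe^2+] = 6.9 × 10^-2 × (293/371.7) = 5.44 × 10^-2 M
[S^2-] = 8.6 × 10^-3 × (78.7/371.7) = 1.82 × 10^-3 M
FeS(s) ⇌ Fe^2+(aq) + S^2-(aq), so Q = [Fe^2+][S^2-]
Q = (5.44 × 10^-2)(1.82 x 10^-3) = 9.9 × 10^-5
Q > Ksp, so FeS will precipitate.

9.9 × 10^-5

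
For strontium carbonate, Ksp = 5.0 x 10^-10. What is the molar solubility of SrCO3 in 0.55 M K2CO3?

SrCO3(s) ⇌ Sr^2+ + CO3^2-
Ksp = [Sr^2+][CO3^2-]
If s mol/L dissolves here, [Sr^2+] = s, [CO3^2-] = 0.55 + s ≈ 0.55 (Ksp is small, so little additional dissolves).
Ksp ≈ s × 0.55
s = 9.1 × 10^-10 M
Check: s = 9.1 × 10^-10 ≪ 0.55, so the approximation is valid.

s ≈ 9.1 × 10^-10 M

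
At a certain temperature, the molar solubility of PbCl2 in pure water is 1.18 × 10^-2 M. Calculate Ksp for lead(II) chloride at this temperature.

PbCl2(s) <=> Pb^2+ + 2 Cl^-
Let s = molar solubility. Then [Pb^2+] = s and [Cl^-] = 2s.
Ksp = [Pb^2+][Cl^-]^2
So Ksp = s × (2s)^2 = 4s^3
Ksp = 4 × (1.18 x 10^-2)^3 = 6.57 × 10^-6

Ksp = 6.57 × 10^-6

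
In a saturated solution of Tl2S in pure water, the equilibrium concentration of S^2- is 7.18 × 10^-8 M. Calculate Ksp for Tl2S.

Ksp ≈ 1.48 x 10^-21

Tl2S(s) ⇌ 2 Tl^+ + S^2-
Stoichiometry gives [Tl^+] = (2/1)[S^2-] = 1.436 × 10^-7 M.
Ksp = [Tl^+]^2[S^2-]
Ksp = (1.436 × 10^-7)^2 × 7.18 × 10^-8 = 1.48 × 10^-21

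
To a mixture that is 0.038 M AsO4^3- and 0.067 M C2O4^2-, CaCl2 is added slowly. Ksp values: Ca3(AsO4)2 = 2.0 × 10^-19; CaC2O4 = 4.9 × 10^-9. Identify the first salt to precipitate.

CaC2O4

Each salt begins to precipitate when Q = Ksp, i.e. when [Ca^2+] reaches its threshold.
For Ca3(AsO4)2: 2.0 × 10^-19 = (0.038)^2 × [Ca^2+]^3  ⇒  [Ca^2+] = 5.2 × 10^-6 M.
For CaC2O4: 4.9 × 10^-9 = 0.067 × [Ca^2+]  ⇒  [Ca^2+] = 7.3 × 10^-8 M.
The salt with the lower threshold [Ca^2+] precipitates first: CaC2O4.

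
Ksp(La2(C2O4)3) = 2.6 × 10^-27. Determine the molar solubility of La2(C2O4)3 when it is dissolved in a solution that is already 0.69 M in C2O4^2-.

4.4 x 10^-14 M

La2(C2O4)3(s) ⇌ 2 La^3+ + 3 C2O4^2-
Ksp = [La^3+]^2[C2O4^2-]^3
Let s be the molar solubility in this solution. [La^3+] = 2s, [C2O4^2-] = 0.69 + 3s ≈ 0.69 (common-ion effect: C2O4^2- is already 0.69 M).
Ksp ≈ (2s)^2 × (0.69)^3
s = 4.4 x 10^-14 M
Check: 3s = 1.3 x 10^-13 ≪ 0.69, so the approximation is valid.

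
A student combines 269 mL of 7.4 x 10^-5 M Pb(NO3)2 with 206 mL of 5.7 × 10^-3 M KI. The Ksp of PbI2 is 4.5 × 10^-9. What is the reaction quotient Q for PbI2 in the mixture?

Total volume = 269 + 206 = 475 mL.
[Pb^2+] = 7.4 × 10^-5 × (269/475) = 4.19 × 10^-5 M
[I^-] = 5.7 × 10^-3 × (206/475) = 2.47 x 10^-3 M
PbI2(s) <=> Pb^2+(aq) + 2 I^-(aq), so Q = [Pb^2+][I^-]^2
Q = (4.19 × 10^-5)(2.47 x 10^-3)^2 = 2.6 x 10^-10
Q < Ksp, so no precipitate of PbI2 forms.

Q = 2.6e-10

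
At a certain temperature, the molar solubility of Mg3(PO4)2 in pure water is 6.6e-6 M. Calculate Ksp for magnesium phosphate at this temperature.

Mg3(PO4)2(s) <=> 3 Mg^2+(aq) + 2 PO4^3-(aq)
With molar solubility s: [Mg^2+] = 3s, [PO4^3-] = 2s.
Ksp = [Mg^2+]^3[PO4^3-]^2
So Ksp = (3s)^3 × (2s)^2 = 108s^5
Ksp = 108 × (6.6 × 10^-6)^5 = 1.4 × 10^-24

1.4 x 10^-24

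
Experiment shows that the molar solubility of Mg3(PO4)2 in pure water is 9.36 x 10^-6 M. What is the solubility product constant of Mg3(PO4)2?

Ksp = 7.76 × 10^-24

Mg3(PO4)2(s) ⇌ 3 Mg^2+ + 2 PO4^3-
Let s = molar solubility. Then [Mg^2+] = 3s and [PO4^3-] = 2s.
Ksp = [Mg^2+]^3[PO4^3-]^2
So Ksp = (3s)^3 × (2s)^2 = 108s^5
Ksp = 108 × (9.36 × 10^-6)^5 = 7.76 x 10^-24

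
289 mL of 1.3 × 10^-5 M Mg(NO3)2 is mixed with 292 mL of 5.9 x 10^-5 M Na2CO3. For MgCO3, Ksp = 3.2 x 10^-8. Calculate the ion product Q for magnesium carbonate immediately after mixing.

Total volume = 289 + 292 = 581 mL.
[Mg^2+] = 1.3 × 10^-5 × (289/581) = 6.47 x 10^-6 M
[CO3^2-] = 5.9 × 10^-5 × (292/581) = 2.97 × 10^-5 M
MgCO3(s) ⇌ Mg^2+ + CO3^2-, so Q = [Mg^2+][CO3^2-]
Q = (6.47 × 10^-6)(2.97 x 10^-5) = 1.9 × 10^-10
Q < Ksp, so no precipitate of MgCO3 forms.

Q = 1.9 × 10^-10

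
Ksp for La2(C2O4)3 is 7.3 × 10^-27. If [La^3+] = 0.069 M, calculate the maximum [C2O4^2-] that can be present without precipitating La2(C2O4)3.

[C2O4^2-] = 1.2 x 10^-8 M

La2(C2O4)3(s) ⇌ 2 La^3+ + 3 C2O4^2-
Ksp = [La^3+]^2[C2O4^2-]^3
Precipitation begins when Q = Ksp. With [La^3+] = 0.069 M:
7.3 × 10^-27 = (0.069)^2 × [C2O4^2-]^3
[C2O4^2-] = (7.3 × 10^-27 / 4.76 × 10^-3)^(1/3) = 1.2 x 10^-8 M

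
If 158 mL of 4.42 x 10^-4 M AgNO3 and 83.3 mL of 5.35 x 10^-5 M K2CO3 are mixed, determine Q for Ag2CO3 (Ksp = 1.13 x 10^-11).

Q ≈ 1.55 × 10^-12

Total volume = 158 + 83.3 = 241.3 mL.
[Ag^+] = 4.42 × 10^-4 × (158/241.3) = 2.894 x 10^-4 M
[CO3^2-] = 5.35 × 10^-5 × (83.3/241.3) = 1.847 x 10^-5 M
Ag2CO3(s) ⇌ 2 Ag^+ + CO3^2-, so Q = [Ag^+]^2[CO3^2-]
Q = (2.894 x 10^-4)^2(1.847 x 10^-5) = 1.55 × 10^-12
Q < Ksp, so no precipitate of Ag2CO3 forms.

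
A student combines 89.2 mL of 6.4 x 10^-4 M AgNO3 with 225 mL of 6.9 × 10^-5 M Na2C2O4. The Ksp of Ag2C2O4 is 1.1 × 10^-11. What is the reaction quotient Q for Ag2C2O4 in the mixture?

Total volume = 89.2 + 225 = 314.2 mL.
[Ag^+] = 6.4 x 10^-4 × (89.2/314.2) = 1.82 x 10^-4 M
[C2O4^2-] = 6.9 × 10^-5 × (225/314.2) = 4.94 × 10^-5 M
Ag2C2O4(s) ⇌ 2 Ag^+ + C2O4^2-, so Q = [Ag^+]^2[C2O4^2-]
Q = (1.82 x 10^-4)^2(4.94 × 10^-5) = 1.6 x 10^-12
Q < Ksp, so no precipitate of Ag2C2O4 forms.

1.6e-12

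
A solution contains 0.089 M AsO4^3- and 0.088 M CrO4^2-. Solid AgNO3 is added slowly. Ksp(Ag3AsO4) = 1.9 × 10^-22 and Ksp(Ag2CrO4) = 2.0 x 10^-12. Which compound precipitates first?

Ag3AsO4

Precipitation of each salt starts when its ion product equals its Ksp.
For Ag3AsO4: 1.9 × 10^-22 = 0.089 × [Ag^+]^3  ⇒  [Ag^+] = 1.3 x 10^-7 M.
For Ag2CrO4: 2.0 x 10^-12 = 0.088 × [Ag^+]^2  ⇒  [Ag^+] = 4.8 x 10^-6 M.
The salt with the lower threshold [Ag^+] precipitates first: Ag3AsO4.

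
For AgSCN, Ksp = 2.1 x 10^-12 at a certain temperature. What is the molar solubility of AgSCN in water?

1.4 × 10^-6 M

AgSCN(s) <=> Ag^+ + SCN^-
Ksp = [Ag^+][SCN^-]
With molar solubility s: [Ag^+] = s, [SCN^-] = s.
Ksp = s × s = s^2
s = (2.1 x 10^-12)^(1/2) = 1.4 × 10^-6 M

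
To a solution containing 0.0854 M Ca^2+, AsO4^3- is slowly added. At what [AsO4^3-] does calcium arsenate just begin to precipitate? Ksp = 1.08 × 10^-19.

[AsO4^3-] ≈ 1.32 x 10^-8 M

Ca3(AsO4)2(s) ⇌ 3 Ca^2+ + 2 AsO4^3-
Ksp = [Ca^2+]^3[AsO4^3-]^2
Precipitation begins when Q = Ksp. With [Ca^2+] = 0.0854 M:
1.08 × 10^-19 = (0.0854)^3 × [AsO4^3-]^2
[AsO4^3-] = (1.08 × 10^-19 / 6.228 x 10^-4)^(1/2) = 1.32 × 10^-8 M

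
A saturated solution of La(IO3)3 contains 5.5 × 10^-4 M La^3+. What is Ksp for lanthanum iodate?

2.5e-12

La(IO3)3(s) ⇌ La^3+(aq) + 3 IO3^-(aq)
Stoichiometry gives [IO3^-] = (3/1)[La^3+] = 1.65 × 10^-3 M.
Ksp = [La^3+][IO3^-]^3
Ksp = 5.5 x 10^-4 × (1.65 x 10^-3)^3 = 2.5 × 10^-12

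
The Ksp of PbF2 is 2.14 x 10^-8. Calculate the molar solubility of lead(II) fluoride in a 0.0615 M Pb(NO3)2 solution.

PbF2(s) <=> Pb^2+(aq) + 2 F^-(aq)
Ksp = [Pb^2+][F^-]^2
If s mol/L dissolves here, [Pb^2+] = 0.0615 + s ≈ 0.0615, [F^-] = 2s (Ksp is small, so little additional dissolves).
Ksp ≈ 0.0615 × (2s)^2
s = 2.95 x 10^-4 M
Check: s = 2.9 × 10^-4 ≪ 0.0615, so the approximation is valid.

2.95e-4 M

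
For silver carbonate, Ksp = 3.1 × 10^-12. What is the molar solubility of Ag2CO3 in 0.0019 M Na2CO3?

2.0 × 10^-5 M

Ag2CO3(s) ⇌ 2 Ag^+(aq) + CO3^2-(aq)
Ksp = [Ag^+]^2[CO3^2-]
Let s be the molar solubility in this solution. [Ag^+] = 2s, [CO3^2-] = 0.0019 + s ≈ 0.0019 (Ksp is small, so little additional dissolves).
Ksp ≈ (2s)^2 × 0.0019
s = 2.0 x 10^-5 M
Check: s = 2.0 x 10^-5 ≪ 0.0019, so the approximation is valid.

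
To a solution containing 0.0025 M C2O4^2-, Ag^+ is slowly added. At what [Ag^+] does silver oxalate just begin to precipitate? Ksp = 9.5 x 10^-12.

Ag2C2O4(s) <=> 2 Ag^+(aq) + C2O4^2-(aq)
Ksp = [Ag^+]^2[C2O4^2-]
Precipitation begins when Q = Ksp. With [C2O4^2-] = 0.0025 M:
9.5 x 10^-12 = (0.0025) × [Ag^+]^2
[Ag^+] = (9.5 x 10^-12 / 2.5 × 10^-3)^(1/2) = 6.2 × 10^-5 M

[Ag^+] = 6.2e-5 M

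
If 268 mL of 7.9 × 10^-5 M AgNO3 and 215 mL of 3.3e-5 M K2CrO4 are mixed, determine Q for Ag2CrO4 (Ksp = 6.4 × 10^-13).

Q = 2.8e-14

Total volume = 268 + 215 = 483 mL.
[Ag^+] = 7.9 x 10^-5 × (268/483) = 4.38 × 10^-5 M
[CrO4^2-] = 3.3 x 10^-5 × (215/483) = 1.47 × 10^-5 M
Ag2CrO4(s) ⇌ 2 Ag^+ + CrO4^2-, so Q = [Ag^+]^2[CrO4^2-]
Q = (4.38 × 10^-5)^2(1.47 × 10^-5) = 2.8 × 10^-14
Q < Ksp, so no precipitate of Ag2CrO4 forms.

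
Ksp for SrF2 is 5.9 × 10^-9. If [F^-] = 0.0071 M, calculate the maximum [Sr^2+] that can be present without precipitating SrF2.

SrF2(s) <=> Sr^2+ + 2 F^-
Ksp = [Sr^2+][F^-]^2
Precipitation begins when Q = Ksp. With [F^-] = 0.0071 M:
5.9 × 10^-9 = (0.0071)^2 × [Sr^2+]
[Sr^2+] = (5.9 × 10^-9 / 5.04 × 10^-5) = 1.2 x 10^-4 M

1.2 x 10^-4 M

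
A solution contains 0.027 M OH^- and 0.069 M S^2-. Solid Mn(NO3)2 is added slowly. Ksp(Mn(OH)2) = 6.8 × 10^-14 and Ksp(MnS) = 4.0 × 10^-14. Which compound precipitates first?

Each salt begins to precipitate when Q = Ksp, i.e. when [Mn^2+] reaches its threshold.
For Mn(OH)2: 6.8 × 10^-14 = (0.027)^2 × [Mn^2+]  ⇒  [Mn^2+] = 9.3 × 10^-11 M.
For MnS: 4.0 × 10^-14 = 0.069 × [Mn^2+]  ⇒  [Mn^2+] = 5.8 × 10^-13 M.
The salt with the lower threshold [Mn^2+] precipitates first: MnS.

MnS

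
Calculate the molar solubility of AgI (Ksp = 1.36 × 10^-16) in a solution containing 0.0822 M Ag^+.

AgI(s) ⇌ Ag^+(aq) + I^-(aq)
Ksp = [Ag^+][I^-]
Let s = moles of AgI that dissolve per litre. [Ag^+] = 0.0822 + s ≈ 0.0822, [I^-] = s (since the Ag^+ already present dominates).
Ksp ≈ 0.0822 × s
s = 1.65 x 10^-15 M
Check: s = 1.7 × 10^-15 ≪ 0.0822, so the approximation is valid.

s ≈ 1.65 × 10^-15 M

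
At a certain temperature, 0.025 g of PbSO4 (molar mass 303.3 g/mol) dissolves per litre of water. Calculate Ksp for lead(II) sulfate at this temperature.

Molar solubility s = (2.5 × 10^-2 g/L) / (303.3 g/mol) = 8.24 x 10^-5 M.
PbSO4(s) ⇌ Pb^2+ + SO4^2-
Let s = molar solubility. Then [Pb^2+] = s and [SO4^2-] = s.
Ksp = [Pb^2+][SO4^2-]
Ksp = s × s = s^2
Ksp = (8.24 × 10^-5)^2 = 6.8 × 10^-9

Ksp ≈ 6.8e-9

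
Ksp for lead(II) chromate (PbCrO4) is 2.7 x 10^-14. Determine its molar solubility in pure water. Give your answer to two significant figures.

PbCrO4(s) <=> Pb^2+ + CrO4^2-
Ksp = [Pb^2+][CrO4^2-]
If s mol/L of PbCrO4 dissolves, [Pb^2+] = s and [CrO4^2-] = s.
Ksp = s × s = s^2
s = (2.7 x 10^-14)^(1/2) = 1.6 x 10^-7 M

s ≈ 1.6 × 10^-7 M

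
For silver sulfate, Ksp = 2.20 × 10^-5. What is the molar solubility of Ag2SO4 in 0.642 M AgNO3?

Ag2SO4(s) ⇌ 2 Ag^+(aq) + SO4^2-(aq)
Ksp = [Ag^+]^2[SO4^2-]
Let s be the molar solubility in this solution. [Ag^+] = 0.642 + 2s ≈ 0.642, [SO4^2-] = s (since Ag^+ from AgNO3 dominates).
Ksp ≈ (0.642)^2 × s
s = 5.34 × 10^-5 M
Check: 2s = 1.1 × 10^-4 ≪ 0.642, so the approximation is valid.

5.34 × 10^-5 M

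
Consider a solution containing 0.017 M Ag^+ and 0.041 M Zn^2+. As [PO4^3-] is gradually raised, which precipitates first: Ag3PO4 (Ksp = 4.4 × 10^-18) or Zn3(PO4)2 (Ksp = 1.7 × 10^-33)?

Zn3(PO4)2

Each salt begins to precipitate when Q = Ksp, i.e. when [PO4^3-] reaches its threshold.
For Ag3PO4: 4.4 × 10^-18 = (0.017)^3 × [PO4^3-]  ⇒  [PO4^3-] = 9.0 × 10^-13 M.
For Zn3(PO4)2: 1.7 × 10^-33 = (0.041)^3 × [PO4^3-]^2  ⇒  [PO4^3-] = 5.0 × 10^-15 M.
The salt with the lower threshold [PO4^3-] precipitates first: Zn3(PO4)2.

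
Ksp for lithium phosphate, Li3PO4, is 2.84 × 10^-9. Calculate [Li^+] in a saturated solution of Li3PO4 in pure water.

[Li^+] ≈ 9.61e-3 M

Li3PO4(s) ⇌ 3 Li^+ + PO4^3-
Ksp = [Li^+]^3[PO4^3-]
With molar solubility s: [Li^+] = 3s, [PO4^3-] = s.
So Ksp = (3s)^3 × s = 27s^4
s = (2.84 × 10^-9 / 27)^(1/4) = 3.202 x 10^-3 M
[Li^+] = 3s = 9.61 × 10^-3 M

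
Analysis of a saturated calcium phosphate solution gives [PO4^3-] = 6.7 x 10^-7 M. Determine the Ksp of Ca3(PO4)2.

Ca3(PO4)2(s) <=> 3 Ca^2+ + 2 PO4^3-
Stoichiometry gives [Ca^2+] = (3/2)[PO4^3-] = 1.01 × 10^-6 M.
Ksp = [Ca^2+]^3[PO4^3-]^2
Ksp = (1.01 x 10^-6)^3 × (6.7 × 10^-7)^2 = 4.6 x 10^-31

4.6e-31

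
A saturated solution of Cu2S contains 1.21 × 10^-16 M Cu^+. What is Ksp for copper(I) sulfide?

Ksp = 8.86e-49

Cu2S(s) ⇌ 2 Cu^+ + S^2-
Stoichiometry gives [S^2-] = (1/2)[Cu^+] = 6.050 x 10^-17 M.
Ksp = [Cu^+]^2[S^2-]
Ksp = (1.21 × 10^-16)^2 × 6.050 x 10^-17 = 8.86 x 10^-49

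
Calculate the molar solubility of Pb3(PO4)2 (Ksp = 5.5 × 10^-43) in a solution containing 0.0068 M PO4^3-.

Pb3(PO4)2(s) ⇌ 3 Pb^2+ + 2 PO4^3-
Ksp = [Pb^2+]^3[PO4^3-]^2
If s mol/L dissolves here, [Pb^2+] = 3s, [PO4^3-] = 0.0068 + 2s ≈ 0.0068 (Ksp is small, so little additional dissolves).
Ksp ≈ (3s)^3 × (0.0068)^2
s = 7.6 × 10^-14 M
Check: 2s = 1.5 × 10^-13 ≪ 0.0068, so the approximation is valid.

s = 7.6 × 10^-14 M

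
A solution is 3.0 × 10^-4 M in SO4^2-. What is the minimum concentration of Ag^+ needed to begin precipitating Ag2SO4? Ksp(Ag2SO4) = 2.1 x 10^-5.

Ag2SO4(s) ⇌ 2 Ag^+ + SO4^2-
Ksp = [Ag^+]^2[SO4^2-]
Precipitation begins when Q = Ksp. With [SO4^2-] = 3.0 × 10^-4 M:
2.1 x 10^-5 = (3.0 × 10^-4) × [Ag^+]^2
[Ag^+] = (2.1 x 10^-5 / 3.0 x 10^-4)^(1/2) = 2.6 x 10^-1 M

0.26 M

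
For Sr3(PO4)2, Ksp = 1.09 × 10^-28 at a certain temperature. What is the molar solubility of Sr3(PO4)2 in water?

Sr3(PO4)2(s) <=> 3 Sr^2+ + 2 PO4^3-
Ksp = [Sr^2+]^3[PO4^3-]^2
If s mol/L of Sr3(PO4)2 dissolves, [Sr^2+] = 3s and [PO4^3-] = 2s.
So Ksp = (3s)^3 × (2s)^2 = 108s^5
s = (1.09 × 10^-28 / 108)^(1/5) = 1.00 × 10^-6 M

s = 1.00 × 10^-6 M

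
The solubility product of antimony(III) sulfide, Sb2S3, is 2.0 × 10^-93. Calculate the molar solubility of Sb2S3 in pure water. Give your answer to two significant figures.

Sb2S3(s) ⇌ 2 Sb^3+ + 3 S^2-
Ksp = [Sb^3+]^2[S^2-]^3
With molar solubility s: [Sb^3+] = 2s, [S^2-] = 3s.
Substituting: Ksp = (2s)^2(3s)^3 = 108s^5
s = (2.0 × 10^-93 / 108)^(1/5) = 1.1 x 10^-19 M

s = 1.1 × 10^-19 M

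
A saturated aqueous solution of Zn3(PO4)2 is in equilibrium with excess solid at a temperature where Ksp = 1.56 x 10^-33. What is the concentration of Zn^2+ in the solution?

Zn3(PO4)2(s) <=> 3 Zn^2+(aq) + 2 PO4^3-(aq)
Ksp = [Zn^2+]^3[PO4^3-]^2
With molar solubility s: [Zn^2+] = 3s, [PO4^3-] = 2s.
Ksp = (3s)^3(2s)^2 = 108s^5
s^5 = 1.56 x 10^-33 / 108, so s = 1.076 x 10^-7 M
[Zn^2+] = 3s = 3.23 × 10^-7 M

[Zn^2+] ≈ 3.23 × 10^-7 M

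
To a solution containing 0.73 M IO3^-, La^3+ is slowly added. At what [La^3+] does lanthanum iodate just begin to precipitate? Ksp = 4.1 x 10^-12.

La(IO3)3(s) <=> La^3+ + 3 IO3^-
Ksp = [La^3+][IO3^-]^3
Precipitation begins when Q = Ksp. With [IO3^-] = 0.73 M:
4.1 x 10^-12 = (0.73)^3 × [La^3+]
[La^3+] = (4.1 x 10^-12 / 3.89 × 10^-1) = 1.1 x 10^-11 M

[La^3+] ≈ 1.1e-11 M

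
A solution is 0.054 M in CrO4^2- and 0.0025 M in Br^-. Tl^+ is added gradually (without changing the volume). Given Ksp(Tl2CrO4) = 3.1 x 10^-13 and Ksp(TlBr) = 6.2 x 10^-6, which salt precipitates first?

Each salt begins to precipitate when Q = Ksp, i.e. when [Tl^+] reaches its threshold.
For Tl2CrO4: 3.1 x 10^-13 = 0.054 × [Tl^+]^2  ⇒  [Tl^+] = 2.4 x 10^-6 M.
For TlBr: 6.2 x 10^-6 = 0.0025 × [Tl^+]  ⇒  [Tl^+] = 2.5 × 10^-3 M.
The salt with the lower threshold [Tl^+] precipitates first: Tl2CrO4.

Tl2CrO4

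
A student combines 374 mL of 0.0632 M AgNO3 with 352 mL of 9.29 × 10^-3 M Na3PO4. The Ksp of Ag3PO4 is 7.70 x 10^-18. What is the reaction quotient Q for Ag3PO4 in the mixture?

Total volume = 374 + 352 = 726 mL.
[Ag^+] = 6.32 × 10^-2 × (374/726) = 3.256 × 10^-2 M
[PO4^3-] = 9.29 × 10^-3 × (352/726) = 4.504 × 10^-3 M
Ag3PO4(s) <=> 3 Ag^+ + PO4^3-, so Q = [Ag^+]^3[PO4^3-]
Q = (3.256 × 10^-2)^3(4.504 × 10^-3) = 1.55 × 10^-7
Q > Ksp, so Ag3PO4 will precipitate.

1.55 × 10^-7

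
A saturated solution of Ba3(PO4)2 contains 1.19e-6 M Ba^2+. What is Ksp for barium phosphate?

Ksp = 1.06e-30

Ba3(PO4)2(s) ⇌ 3 Ba^2+ + 2 PO4^3-
Stoichiometry gives [PO4^3-] = (2/3)[Ba^2+] = 7.933 × 10^-7 M.
Ksp = [Ba^2+]^3[PO4^3-]^2
Ksp = (1.19 × 10^-6)^3 × (7.933 × 10^-7)^2 = 1.06 × 10^-30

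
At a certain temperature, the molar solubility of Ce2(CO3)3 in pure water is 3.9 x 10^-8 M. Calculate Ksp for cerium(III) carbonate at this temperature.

Ksp = 9.7 × 10^-36

Ce2(CO3)3(s) ⇌ 2 Ce^3+ + 3 CO3^2-
If s mol/L of Ce2(CO3)3 dissolves, [Ce^3+] = 2s and [CO3^2-] = 3s.
Ksp = [Ce^3+]^2[CO3^2-]^3
Substituting: Ksp = (2s)^2(3s)^3 = 108s^5
With s = 3.9 x 10^-8: Ksp = 9.7 × 10^-36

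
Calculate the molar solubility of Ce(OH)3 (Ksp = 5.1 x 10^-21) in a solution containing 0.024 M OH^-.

Ce(OH)3(s) <=> Ce^3+ + 3 OH^-
Ksp = [Ce^3+][OH^-]^3
If s mol/L dissolves here, [Ce^3+] = s, [OH^-] = 0.024 + 3s ≈ 0.024 (common-ion effect: OH^- is already 0.024 M).
Ksp ≈ s × (0.024)^3
s = 3.7 × 10^-16 M
Check: 3s = 1.1 x 10^-15 ≪ 0.024, so the approximation is valid.

s = 3.7 × 10^-16 M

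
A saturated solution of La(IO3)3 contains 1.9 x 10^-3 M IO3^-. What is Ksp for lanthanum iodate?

4.3 × 10^-12

La(IO3)3(s) ⇌ La^3+(aq) + 3 IO3^-(aq)
Stoichiometry gives [La^3+] = (1/3)[IO3^-] = 6.33 x 10^-4 M.
Ksp = [La^3+][IO3^-]^3
Ksp = 6.33 × 10^-4 × (1.9 × 10^-3)^3 = 4.3 × 10^-12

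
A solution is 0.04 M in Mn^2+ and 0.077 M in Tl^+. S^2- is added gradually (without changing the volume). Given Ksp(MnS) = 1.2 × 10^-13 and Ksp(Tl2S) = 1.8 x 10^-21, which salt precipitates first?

Each salt begins to precipitate when Q = Ksp, i.e. when [S^2-] reaches its threshold.
For MnS: 1.2 × 10^-13 = 0.04 × [S^2-]  ⇒  [S^2-] = 3.0 × 10^-12 M.
For Tl2S: 1.8 x 10^-21 = (0.077)^2 × [S^2-]  ⇒  [S^2-] = 3.0 × 10^-19 M.
The salt with the lower threshold [S^2-] precipitates first: Tl2S.

Tl2S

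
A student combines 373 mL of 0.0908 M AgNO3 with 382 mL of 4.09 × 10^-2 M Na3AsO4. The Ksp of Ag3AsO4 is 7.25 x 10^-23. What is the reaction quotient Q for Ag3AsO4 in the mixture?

Q ≈ 1.87e-6

Total volume = 373 + 382 = 755 mL.
[Ag^+] = 9.08 x 10^-2 × (373/755) = 4.486 × 10^-2 M
[AsO4^3-] = 4.09 × 10^-2 × (382/755) = 2.069 × 10^-2 M
Ag3AsO4(s) ⇌ 3 Ag^+ + AsO4^3-, so Q = [Ag^+]^3[AsO4^3-]
Q = (4.486 x 10^-2)^3(2.069 × 10^-2) = 1.87 × 10^-6
Q > Ksp, so Ag3AsO4 will precipitate.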